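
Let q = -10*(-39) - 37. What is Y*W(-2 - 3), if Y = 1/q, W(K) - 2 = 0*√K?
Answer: 2/353 ≈ 0.0056657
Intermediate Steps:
W(K) = 2 (W(K) = 2 + 0*√K = 2 + 0 = 2)
q = 353 (q = 390 - 37 = 353)
Y = 1/353 ≈ 0.0028329
Y*W(-2 - 3) = (1/353)*2 = 2/353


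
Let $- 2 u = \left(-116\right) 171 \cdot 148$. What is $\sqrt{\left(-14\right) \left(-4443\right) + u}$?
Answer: $\sqrt{1530066} \approx 1237.0$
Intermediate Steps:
$u = 1467864$ ($u = - \frac{\left(-116\right) 171 \cdot 148}{2} = - \frac{\left(-19836\right) 148}{2} = \left(- \frac{1}{2}\right) \left(-2935728\right) = 1467864$)
$\sqrt{\left(-14\right) \left(-4443\right) + u} = \sqrt{\left(-14\right) \left(-4443\right) + 1467864} = \sqrt{62202 + 1467864} = \sqrt{1530066}$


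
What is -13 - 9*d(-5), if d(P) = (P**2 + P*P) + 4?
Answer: -499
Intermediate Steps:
d(P) = 4 + 2*P**2 (d(P) = (P**2 + P**2) + 4 = 2*P**2 + 4 = 4 + 2*P**2)
-13 - 9*d(-5) = -13 - 9*(4 + 2*(-5)**2) = -13 - 9*(4 + 2*25) = -13 - 9*(4 + 50) = -13 - 9*54 = -13 - 486 = -499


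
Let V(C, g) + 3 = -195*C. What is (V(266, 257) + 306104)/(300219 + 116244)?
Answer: 254231/416463 ≈ 0.61045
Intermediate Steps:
V(C, g) = -3 - 195*C
(V(266, 257) + 306104)/(300219 + 116244) = ((-3 - 195*266) + 306104)/(300219 + 116244) = ((-3 - 51870) + 306104)/416463 = (-51873 + 306104)*(1/416463) = 254231*(1/416463) = 254231/416463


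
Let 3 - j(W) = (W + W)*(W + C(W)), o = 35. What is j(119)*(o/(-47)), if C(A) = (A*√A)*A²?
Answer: 991165/47 + 14037374470*√119/47 ≈ 3.2581e+9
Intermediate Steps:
C(A) = A^(7/2) (C(A) = A^(3/2)*A² = A^(7/2))
j(W) = 3 - 2*W*(W + W^(7/2)) (j(W) = 3 - (W + W)*(W + W^(7/2)) = 3 - 2*W*(W + W^(7/2)))
j(119)*(o/(-47)) = (3 - 2*119² - 401067842*√119)*(35/(-47)) = (3 - 2*14161 - 401067842*√119)*(35*(-1/47)) = (3 - 28322 - 401067842*√119)*(-35/47) = (-28319 - 401067842*√119)*(-35/47) = 991165/47 + 14037374470*√119/47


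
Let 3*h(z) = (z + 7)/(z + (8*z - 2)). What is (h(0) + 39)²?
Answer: 51529/36 ≈ 1431.4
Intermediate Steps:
h(z) = (7 + z)/(3*(-2 + 9*z)) (h(z) = ((z + 7)/(z + (8*z - 2)))/3 = ((7 + z)/(z + (-2 + 8*z)))/3 = ((7 + z)/(-2 + 9*z))/3 = (7 + z)/(3*(-2 + 9*z)))
(h(0) + 39)² = ((7 + 0)/(3*(-2 + 9*0)) + 39)² = ((⅓)*7/(-2 + 0) + 39)² = ((⅓)*7/(-2) + 39)² = ((⅓)*(-½)*7 + 39)² = (-7/6 + 39)² = (227/6)² = 51529/36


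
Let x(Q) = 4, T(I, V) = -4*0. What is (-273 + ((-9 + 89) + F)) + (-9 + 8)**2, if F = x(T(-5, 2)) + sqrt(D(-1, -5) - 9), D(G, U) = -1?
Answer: -188 + I*sqrt(10) ≈ -188.0 + 3.1623*I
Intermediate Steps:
T(I, V) = 0
F = 4 + I*sqrt(10) (F = 4 + sqrt(-1 - 9) = 4 + sqrt(-10) = 4 + I*sqrt(10) ≈ 4.0 + 3.1623*I)
(-273 + ((-9 + 89) + F)) + (-9 + 8)**2 = (-273 + ((-9 + 89) + (4 + I*sqrt(10)))) + (-9 + 8)**2 = (-273 + (80 + (4 + I*sqrt(10)))) + (-1)**2 = (-273 + (84 + I*sqrt(10))) + 1 = (-189 + I*sqrt(10)) + 1 = -188 + I*sqrt(10)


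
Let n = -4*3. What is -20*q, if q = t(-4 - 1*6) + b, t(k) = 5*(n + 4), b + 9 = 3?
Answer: 920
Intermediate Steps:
n = -12
b = -6 (b = -9 + 3 = -6)
t(k) = -40 (t(k) = 5*(-12 + 4) = 5*(-8) = -40)
q = -46 (q = -40 - 6 = -46)
-20*q = -20*(-46) = 920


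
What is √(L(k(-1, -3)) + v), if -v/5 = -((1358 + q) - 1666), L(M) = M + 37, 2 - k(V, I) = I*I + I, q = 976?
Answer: √3373 ≈ 58.078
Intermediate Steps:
k(V, I) = 2 - I - I² (k(V, I) = 2 - (I*I + I) = 2 - (I² + I) = 2 - (I + I²) = 2 + (-I - I²) = 2 - I - I²)
L(M) = 37 + M
v = 3340 (v = -(-5)*((1358 + 976) - 1666) = -(-5)*(2334 - 1666) = -(-5)*668 = -5*(-668) = 3340)
√(L(k(-1, -3)) + v) = √((37 + (2 - 1*(-3) - 1*(-3)²)) + 3340) = √((37 + (2 + 3 - 1*9)) + 3340) = √((37 + (2 + 3 - 9)) + 3340) = √((37 - 4) + 3340) = √(33 + 3340) = √3373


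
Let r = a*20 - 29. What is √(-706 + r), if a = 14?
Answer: I*√455 ≈ 21.331*I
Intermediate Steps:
r = 251 (r = 14*20 - 29 = 280 - 29 = 251)
√(-706 + r) = √(-706 + 251) = √(-455) = I*√455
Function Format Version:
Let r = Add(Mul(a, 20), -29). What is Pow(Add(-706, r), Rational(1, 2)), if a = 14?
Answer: Mul(I, Pow(455, Rational(1, 2))) ≈ Mul(21.331, I)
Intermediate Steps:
r = 251 (r = Add(Mul(14, 20), -29) = Add(280, -29) = 251)
Pow(Add(-706, r), Rational(1, 2)) = Pow(Add(-706, 251), Rational(1, 2)) = Pow(-455, Rational(1, 2)) = Mul(I, Pow(455, Rational(1, 2)))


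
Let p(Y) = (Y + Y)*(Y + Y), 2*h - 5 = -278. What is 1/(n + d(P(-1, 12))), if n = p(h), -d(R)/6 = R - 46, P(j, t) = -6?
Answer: 1/74841 ≈ 1.3362e-5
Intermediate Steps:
h = -273/2 (h = 5/2 + (1/2)*(-278) = 5/2 - 139 = -273/2 ≈ -136.50)
p(Y) = 4*Y**2 (p(Y) = (2*Y)*(2*Y) = 4*Y**2)
d(R) = 276 - 6*R (d(R) = -6*(R - 46) = -6*(-46 + R) = 276 - 6*R)
n = 74529 (n = 4*(-273/2)**2 = 4*(74529/4) = 74529)
1/(n + d(P(-1, 12))) = 1/(74529 + (276 - 6*(-6))) = 1/(74529 + (276 + 36)) = 1/(74529 + 312) = 1/74841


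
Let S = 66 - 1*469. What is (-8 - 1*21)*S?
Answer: 11687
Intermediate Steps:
S = -403 (S = 66 - 469 = -403)
(-8 - 1*21)*S = (-8 - 1*21)*(-403) = (-8 - 21)*(-403) = -29*(-403) = 11687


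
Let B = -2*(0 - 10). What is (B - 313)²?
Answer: 85849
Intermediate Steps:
B = 20 (B = -2*(-10) = 20)
(B - 313)² = (20 - 313)² = (-293)² = 85849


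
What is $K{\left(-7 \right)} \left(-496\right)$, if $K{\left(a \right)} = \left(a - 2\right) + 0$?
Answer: $4464$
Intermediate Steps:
$K{\left(a \right)} = -2 + a$ ($K{\left(a \right)} = \left(-2 + a\right) + 0 = -2 + a$)
$K{\left(-7 \right)} \left(-496\right) = \left(-2 - 7\right) \left(-496\right) = \left(-9\right) \left(-496\right) = 4464$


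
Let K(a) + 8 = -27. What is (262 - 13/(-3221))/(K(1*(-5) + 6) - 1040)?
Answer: -168783/692515 ≈ -0.24372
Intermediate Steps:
K(a) = -35 (K(a) = -8 - 27 = -35)
(262 - 13/(-3221))/(K(1*(-5) + 6) - 1040) = (262 - 13/(-3221))/(-35 - 1040) = (262 - 13*(-1/3221))/(-1075) = (262 + 13/3221)*(-1/1075) = (843915/3221)*(-1/1075) = -168783/692515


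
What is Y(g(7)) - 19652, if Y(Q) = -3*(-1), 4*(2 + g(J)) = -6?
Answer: -19649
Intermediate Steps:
g(J) = -7/2 (g(J) = -2 + (¼)*(-6) = -2 - 3/2 = -7/2)
Y(Q) = 3
Y(g(7)) - 19652 = 3 - 19652 = -19649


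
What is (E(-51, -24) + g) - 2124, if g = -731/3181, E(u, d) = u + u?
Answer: -7081637/3181 ≈ -2226.2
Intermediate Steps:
E(u, d) = 2*u
g = -731/3181 (g = -731*1/3181 = -731/3181 ≈ -0.22980)
(E(-51, -24) + g) - 2124 = (2*(-51) - 731/3181) - 2124 = (-102 - 731/3181) - 2124 = -325193/3181 - 2124 = -7081637/3181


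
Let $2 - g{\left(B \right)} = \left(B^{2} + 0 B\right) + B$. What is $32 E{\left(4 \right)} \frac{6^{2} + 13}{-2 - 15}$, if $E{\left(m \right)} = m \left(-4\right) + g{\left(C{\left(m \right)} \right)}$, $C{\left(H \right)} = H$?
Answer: $3136$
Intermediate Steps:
$g{\left(B \right)} = 2 - B - B^{2}$ ($g{\left(B \right)} = 2 - \left(\left(B^{2} + 0 B\right) + B\right) = 2 - \left(\left(B^{2} + 0\right) + B\right) = 2 - \left(B^{2} + B\right) = 2 - \left(B + B^{2}\right) = 2 - B - B^{2}$)
$E{\left(m \right)} = 2 - m^{2} - 5 m$ ($E{\left(m \right)} = m \left(-4\right) - \left(-2 + m + m^{2}\right) = - 4 m - \left(-2 + m + m^{2}\right) = 2 - m^{2} - 5 m$)
$32 E{\left(4 \right)} \frac{6^{2} + 13}{-2 - 15} = 32 \left(2 - 4^{2} - 20\right) \frac{6^{2} + 13}{-2 - 15} = 32 \left(2 - 16 - 20\right) \frac{36 + 13}{-17} = 32 \left(2 - 16 - 20\right) 49 \left(- \frac{1}{17}\right) = 32 \left(-34\right) \left(- \frac{49}{17}\right) = \left(-1088\right) \left(- \frac{49}{17}\right) = 3136$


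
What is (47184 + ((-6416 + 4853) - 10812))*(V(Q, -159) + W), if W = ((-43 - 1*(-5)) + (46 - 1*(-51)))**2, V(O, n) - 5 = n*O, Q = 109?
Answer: -481930605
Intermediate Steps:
V(O, n) = 5 + O*n (V(O, n) = 5 + n*O = 5 + O*n)
W = 3481 (W = ((-43 + 5) + (46 + 51))**2 = (-38 + 97)**2 = 59**2 = 3481)
(47184 + ((-6416 + 4853) - 10812))*(V(Q, -159) + W) = (47184 + ((-6416 + 4853) - 10812))*((5 + 109*(-159)) + 3481) = (47184 + (-1563 - 10812))*((5 - 17331) + 3481) = (47184 - 12375)*(-17326 + 3481) = 34809*(-13845) = -481930605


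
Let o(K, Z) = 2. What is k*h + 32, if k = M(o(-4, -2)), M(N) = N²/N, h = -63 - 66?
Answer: -226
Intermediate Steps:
h = -129
M(N) = N
k = 2
k*h + 32 = 2*(-129) + 32 = -258 + 32 = -226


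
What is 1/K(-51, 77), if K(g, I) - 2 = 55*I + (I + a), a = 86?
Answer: 1/4400 ≈ 0.00022727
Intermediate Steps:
K(g, I) = 88 + 56*I (K(g, I) = 2 + (55*I + (I + 86)) = 2 + (55*I + (86 + I)) = 2 + (86 + 56*I) = 88 + 56*I)
1/K(-51, 77) = 1/(88 + 56*77) = 1/(88 + 4312) = 1/4400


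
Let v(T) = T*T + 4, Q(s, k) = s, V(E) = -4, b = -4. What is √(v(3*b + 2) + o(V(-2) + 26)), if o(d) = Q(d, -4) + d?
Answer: 2*√37 ≈ 12.166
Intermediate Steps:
o(d) = 2*d (o(d) = d + d = 2*d)
v(T) = 4 + T² (v(T) = T² + 4 = 4 + T²)
√(v(3*b + 2) + o(V(-2) + 26)) = √((4 + (3*(-4) + 2)²) + 2*(-4 + 26)) = √((4 + (-12 + 2)²) + 2*22) = √((4 + (-10)²) + 44) = √((4 + 100) + 44) = √(104 + 44) = √148 = 2*√37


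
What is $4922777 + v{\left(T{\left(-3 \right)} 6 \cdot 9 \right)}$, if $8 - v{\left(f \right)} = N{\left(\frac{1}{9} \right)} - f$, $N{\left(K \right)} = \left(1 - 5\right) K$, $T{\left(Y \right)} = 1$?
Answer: $\frac{44305555}{9} \approx 4.9228 \cdot 10^{6}$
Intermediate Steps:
$N{\left(K \right)} = - 4 K$
$v{\left(f \right)} = \frac{76}{9} + f$ ($v{\left(f \right)} = 8 - \left(- \frac{4}{9} - f\right) = 8 + \left(\frac{4}{9} + f\right) = \frac{76}{9} + f$)
$4922777 + v{\left(T{\left(-3 \right)} 6 \cdot 9 \right)} = 4922777 + \left(\frac{76}{9} + 1 \cdot 6 \cdot 9\right) = 4922777 + \left(\frac{76}{9} + 6 \cdot 9\right) = 4922777 + \left(\frac{76}{9} + 54\right) = 4922777 + \frac{562}{9} = \frac{44305555}{9}$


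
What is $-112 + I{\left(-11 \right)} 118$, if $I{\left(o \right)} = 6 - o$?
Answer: $1894$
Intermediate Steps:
$-112 + I{\left(-11 \right)} 118 = -112 + \left(6 - -11\right) 118 = -112 + \left(6 + 11\right) 118 = -112 + 17 \cdot 118 = -112 + 2006 = 1894$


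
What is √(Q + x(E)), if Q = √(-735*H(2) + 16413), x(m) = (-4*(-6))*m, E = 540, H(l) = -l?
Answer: √(12960 + 3*√1987) ≈ 114.43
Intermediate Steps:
x(m) = 24*m
Q = 3*√1987 (Q = √(-(-735)*2 + 16413) = √(-735*(-2) + 16413) = √(1470 + 16413) = √17883 = 3*√1987 ≈ 133.73)
√(Q + x(E)) = √(3*√1987 + 24*540) = √(3*√1987 + 12960) = √(12960 + 3*√1987)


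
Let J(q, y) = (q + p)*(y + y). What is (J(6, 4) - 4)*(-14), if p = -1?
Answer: -504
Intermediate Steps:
J(q, y) = 2*y*(-1 + q) (J(q, y) = (q - 1)*(y + y) = (-1 + q)*(2*y) = 2*y*(-1 + q))
(J(6, 4) - 4)*(-14) = (2*4*(-1 + 6) - 4)*(-14) = (2*4*5 - 4)*(-14) = (40 - 4)*(-14) = 36*(-14) = -504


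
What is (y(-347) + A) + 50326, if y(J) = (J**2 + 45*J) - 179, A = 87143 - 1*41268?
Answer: 200816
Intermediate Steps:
A = 45875 (A = 87143 - 41268 = 45875)
y(J) = -179 + J**2 + 45*J
(y(-347) + A) + 50326 = ((-179 + (-347)**2 + 45*(-347)) + 45875) + 50326 = ((-179 + 120409 - 15615) + 45875) + 50326 = (104615 + 45875) + 50326 = 150490 + 50326 = 200816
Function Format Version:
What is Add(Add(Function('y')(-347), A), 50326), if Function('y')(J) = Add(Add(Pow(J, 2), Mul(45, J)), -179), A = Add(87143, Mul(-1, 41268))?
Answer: 200816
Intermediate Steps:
A = 45875 (A = Add(87143, -41268) = 45875)
Function('y')(J) = Add(-179, Pow(J, 2), Mul(45, J))
Add(Add(Function('y')(-347), A), 50326) = Add(Add(Add(-179, Pow(-347, 2), Mul(45, -347)), 45875), 50326) = Add(Add(Add(-179, 120409, -15615), 45875), 50326) = Add(Add(104615, 45875), 50326) = Add(150490, 50326) = 200816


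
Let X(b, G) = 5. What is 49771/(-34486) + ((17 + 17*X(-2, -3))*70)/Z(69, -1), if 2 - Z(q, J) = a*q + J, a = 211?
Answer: -80891393/41831518 ≈ -1.9337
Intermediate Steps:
Z(q, J) = 2 - J - 211*q (Z(q, J) = 2 - (211*q + J) = 2 - (J + 211*q) = 2 + (-J - 211*q) = 2 - J - 211*q)
49771/(-34486) + ((17 + 17*X(-2, -3))*70)/Z(69, -1) = 49771/(-34486) + ((17 + 17*5)*70)/(2 - 1*(-1) - 211*69) = 49771*(-1/34486) + ((17 + 85)*70)/(2 + 1 - 14559) = -49771/34486 + (102*70)/(-14556) = -49771/34486 + 7140*(-1/14556) = -49771/34486 - 595/1213 = -80891393/41831518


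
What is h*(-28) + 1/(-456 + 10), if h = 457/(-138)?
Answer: 2853439/30774 ≈ 92.722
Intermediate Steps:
h = -457/138 (h = 457*(-1/138) = -457/138 ≈ -3.3116)
h*(-28) + 1/(-456 + 10) = -457/138*(-28) + 1/(-456 + 10) = 6398/69 + 1/(-446) = 6398/69 - 1/446 = 2853439/30774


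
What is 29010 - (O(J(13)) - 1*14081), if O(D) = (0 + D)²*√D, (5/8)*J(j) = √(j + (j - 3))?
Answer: 43091 - 2944*√10*23^(¼)/125 ≈ 42928.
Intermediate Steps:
J(j) = 8*√(-3 + 2*j)/5 (J(j) = 8*√(j + (j - 3))/5 = 8*√(j + (-3 + j))/5 = 8*√(-3 + 2*j)/5)
O(D) = D^(5/2) (O(D) = D²*√D = D^(5/2))
29010 - (O(J(13)) - 1*14081) = 29010 - ((8*√(-3 + 2*13)/5)^(5/2) - 1*14081) = 29010 - ((8*√(-3 + 26)/5)^(5/2) - 14081) = 29010 - ((8*√23/5)^(5/2) - 14081) = 29010 - (2944*√10*23^(¼)/125 - 14081) = 29010 - (-14081 + 2944*√10*23^(¼)/125) = 29010 + (14081 - 2944*√10*23^(¼)/125) = 43091 - 2944*√10*23^(¼)/125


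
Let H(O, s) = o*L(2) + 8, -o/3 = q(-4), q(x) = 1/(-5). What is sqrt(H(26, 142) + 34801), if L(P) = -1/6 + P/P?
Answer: sqrt(139238)/2 ≈ 186.57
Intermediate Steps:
L(P) = 5/6 (L(P) = -1*1/6 + 1 = -1/6 + 1 = 5/6)
q(x) = -1/5
o = 3/5 (o = -3*(-1/5) = 3/5 ≈ 0.60000)
H(O, s) = 17/2 (H(O, s) = (3/5)*(5/6) + 8 = 1/2 + 8 = 17/2)
sqrt(H(26, 142) + 34801) = sqrt(17/2 + 34801) = sqrt(69619/2) = sqrt(139238)/2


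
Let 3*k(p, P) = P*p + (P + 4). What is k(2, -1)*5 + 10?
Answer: 35/3 ≈ 11.667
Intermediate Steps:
k(p, P) = 4/3 + P/3 + P*p/3 (k(p, P) = (P*p + (P + 4))/3 = (P*p + (4 + P))/3 = (4 + P + P*p)/3 = 4/3 + P/3 + P*p/3)
k(2, -1)*5 + 10 = (4/3 + (⅓)*(-1) + (⅓)*(-1)*2)*5 + 10 = (4/3 - ⅓ - ⅔)*5 + 10 = (⅓)*5 + 10 = 5/3 + 10 = 35/3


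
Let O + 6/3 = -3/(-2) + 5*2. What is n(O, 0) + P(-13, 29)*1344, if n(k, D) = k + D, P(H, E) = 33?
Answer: 88723/2 ≈ 44362.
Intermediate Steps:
O = 19/2 (O = -2 + (-3/(-2) + 5*2) = -2 + (-3*(-½) + 10) = -2 + (3/2 + 10) = -2 + 23/2 = 19/2 ≈ 9.5000)
n(k, D) = D + k
n(O, 0) + P(-13, 29)*1344 = (0 + 19/2) + 33*1344 = 19/2 + 44352 = 88723/2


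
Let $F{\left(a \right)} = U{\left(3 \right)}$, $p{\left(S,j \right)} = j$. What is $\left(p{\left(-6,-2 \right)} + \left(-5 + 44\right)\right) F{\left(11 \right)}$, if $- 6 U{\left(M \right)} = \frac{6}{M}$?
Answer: $- \frac{37}{3} \approx -12.333$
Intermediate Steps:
$U{\left(M \right)} = - \frac{1}{M}$ ($U{\left(M \right)} = - \frac{6 \frac{1}{M}}{6} = - \frac{1}{M}$)
$F{\left(a \right)} = - \frac{1}{3}$
$\left(p{\left(-6,-2 \right)} + \left(-5 + 44\right)\right) F{\left(11 \right)} = \left(-2 + \left(-5 + 44\right)\right) \left(- \frac{1}{3}\right) = \left(-2 + 39\right) \left(- \frac{1}{3}\right) = 37 \left(- \frac{1}{3}\right) = - \frac{37}{3}$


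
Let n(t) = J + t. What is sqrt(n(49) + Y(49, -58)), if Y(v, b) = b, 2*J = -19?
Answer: I*sqrt(74)/2 ≈ 4.3012*I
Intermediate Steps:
J = -19/2 (J = (1/2)*(-19) = -19/2 ≈ -9.5000)
n(t) = -19/2 + t
sqrt(n(49) + Y(49, -58)) = sqrt((-19/2 + 49) - 58) = sqrt(79/2 - 58) = sqrt(-37/2) = I*sqrt(74)/2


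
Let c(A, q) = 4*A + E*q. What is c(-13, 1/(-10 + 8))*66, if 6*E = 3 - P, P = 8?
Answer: -6809/2 ≈ -3404.5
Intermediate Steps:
E = -⅚ (E = (3 - 1*8)/6 = (3 - 8)/6 = (⅙)*(-5) = -⅚ ≈ -0.83333)
c(A, q) = 4*A - 5*q/6
c(-13, 1/(-10 + 8))*66 = (4*(-13) - 5/(6*(-10 + 8)))*66 = (-52 - ⅚/(-2))*66 = (-52 - ⅚*(-½))*66 = (-52 + 5/12)*66 = -619/12*66 = -6809/2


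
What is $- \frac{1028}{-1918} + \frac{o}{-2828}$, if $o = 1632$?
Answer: $- \frac{3982}{96859} \approx -0.041111$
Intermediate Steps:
$- \frac{1028}{-1918} + \frac{o}{-2828} = - \frac{1028}{-1918} + \frac{1632}{-2828} = \left(-1028\right) \left(- \frac{1}{1918}\right) + 1632 \left(- \frac{1}{2828}\right) = \frac{514}{959} - \frac{408}{707} = - \frac{3982}{96859}$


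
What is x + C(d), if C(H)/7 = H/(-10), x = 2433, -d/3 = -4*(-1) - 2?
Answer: 12186/5 ≈ 2437.2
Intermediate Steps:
d = -6 (d = -3*(-4*(-1) - 2) = -3*(4 - 2) = -3*2 = -6)
C(H) = -7*H/10 (C(H) = 7*(H/(-10)) = 7*(H*(-1/10)) = 7*(-H/10) = -7*H/10)
x + C(d) = 2433 - 7/10*(-6) = 2433 + 21/5 = 12186/5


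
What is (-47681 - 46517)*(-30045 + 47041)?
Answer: -1600989208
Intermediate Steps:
(-47681 - 46517)*(-30045 + 47041) = -94198*16996 = -1600989208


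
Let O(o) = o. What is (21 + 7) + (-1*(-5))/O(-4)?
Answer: 107/4 ≈ 26.750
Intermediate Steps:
(21 + 7) + (-1*(-5))/O(-4) = (21 + 7) - 1*(-5)/(-4) = 28 + 5*(-¼) = 28 - 5/4 = 107/4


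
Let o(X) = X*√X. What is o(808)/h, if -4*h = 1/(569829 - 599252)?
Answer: 190190272*√202 ≈ 2.7031e+9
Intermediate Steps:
h = 1/117692 (h = -1/(4*(569829 - 599252)) = -¼/(-29423) = -¼*(-1/29423) = 1/117692 ≈ 8.4967e-6)
o(X) = X^(3/2)
o(808)/h = 808^(3/2)/(1/117692) = (1616*√202)*117692 = 190190272*√202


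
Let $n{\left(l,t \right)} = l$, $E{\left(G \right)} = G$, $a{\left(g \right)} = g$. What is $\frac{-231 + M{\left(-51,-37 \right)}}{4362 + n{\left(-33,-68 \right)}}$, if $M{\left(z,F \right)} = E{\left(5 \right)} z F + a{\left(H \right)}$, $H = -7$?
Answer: $\frac{9197}{4329} \approx 2.1245$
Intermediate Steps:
$M{\left(z,F \right)} = -7 + 5 F z$ ($M{\left(z,F \right)} = 5 z F - 7 = 5 F z - 7 = -7 + 5 F z$)
$\frac{-231 + M{\left(-51,-37 \right)}}{4362 + n{\left(-33,-68 \right)}} = \frac{-231 - \left(7 + 185 \left(-51\right)\right)}{4362 - 33} = \frac{-231 + \left(-7 + 9435\right)}{4329} = \left(-231 + 9428\right) \frac{1}{4329} = 9197 \cdot \frac{1}{4329} = \frac{9197}{4329}$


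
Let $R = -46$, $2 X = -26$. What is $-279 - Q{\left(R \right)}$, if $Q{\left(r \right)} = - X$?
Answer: $-292$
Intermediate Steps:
$X = -13$ ($X = \frac{1}{2} \left(-26\right) = -13$)
$Q{\left(r \right)} = 13$ ($Q{\left(r \right)} = \left(-1\right) \left(-13\right) = 13$)
$-279 - Q{\left(R \right)} = -279 - 13 = -292$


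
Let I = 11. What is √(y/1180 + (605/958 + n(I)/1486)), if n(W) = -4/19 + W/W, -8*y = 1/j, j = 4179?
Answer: √2811121731932763031577695110/66690243364920 ≈ 0.79502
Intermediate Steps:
y = -1/33432 (y = -⅛/4179 = -⅛*1/4179 = -1/33432 ≈ -2.9911e-5)
n(W) = 15/19 (n(W) = -4*1/19 + 1 = -4/19 + 1 = 15/19)
√(y/1180 + (605/958 + n(I)/1486)) = √(-1/33432/1180 + (605/958 + (15/19)/1486)) = √(-1/33432*1/1180 + (605*(1/958) + (15/19)*(1/1486))) = √(-1/39449760 + (605/958 + 15/28234)) = √(-1/39449760 + 4273985/6762043) = √(168607675731557/266760973459680) = √2811121731932763031577695110/66690243364920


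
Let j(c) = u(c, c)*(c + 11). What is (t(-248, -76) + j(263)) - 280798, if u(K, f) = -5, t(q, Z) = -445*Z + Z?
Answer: -248424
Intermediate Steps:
t(q, Z) = -444*Z
j(c) = -55 - 5*c (j(c) = -5*(c + 11) = -5*(11 + c) = -55 - 5*c)
(t(-248, -76) + j(263)) - 280798 = (-444*(-76) + (-55 - 5*263)) - 280798 = (33744 + (-55 - 1315)) - 280798 = (33744 - 1370) - 280798 = 32374 - 280798 = -248424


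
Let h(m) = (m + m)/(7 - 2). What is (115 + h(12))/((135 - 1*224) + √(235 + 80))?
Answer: -53311/38030 - 1797*√35/38030 ≈ -1.6814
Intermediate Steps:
h(m) = 2*m/5 (h(m) = (2*m)/5 = (2*m)*(⅕) = 2*m/5)
(115 + h(12))/((135 - 1*224) + √(235 + 80)) = (115 + (⅖)*12)/((135 - 1*224) + √(235 + 80)) = (115 + 24/5)/((135 - 224) + √315) = 599/(5*(-89 + 3*√35))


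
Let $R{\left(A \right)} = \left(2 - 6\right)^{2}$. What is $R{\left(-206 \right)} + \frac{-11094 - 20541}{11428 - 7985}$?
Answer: $\frac{23453}{3443} \approx 6.8118$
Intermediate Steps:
$R{\left(A \right)} = 16$ ($R{\left(A \right)} = \left(-4\right)^{2} = 16$)
$R{\left(-206 \right)} + \frac{-11094 - 20541}{11428 - 7985} = 16 + \frac{-11094 - 20541}{11428 - 7985} = 16 - \frac{31635}{3443} = \frac{23453}{3443}$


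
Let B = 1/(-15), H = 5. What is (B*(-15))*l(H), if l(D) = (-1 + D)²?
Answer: 16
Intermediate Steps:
B = -1/15 ≈ -0.066667
(B*(-15))*l(H) = (-1/15*(-15))*(-1 + 5)² = 1*4² = 1*16 = 16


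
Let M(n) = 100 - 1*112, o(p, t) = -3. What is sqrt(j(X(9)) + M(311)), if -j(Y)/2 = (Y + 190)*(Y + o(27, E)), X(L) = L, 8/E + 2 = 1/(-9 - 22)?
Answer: 20*I*sqrt(6) ≈ 48.99*I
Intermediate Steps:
E = -248/63 (E = 8/(-2 + 1/(-9 - 22)) = 8/(-2 + 1/(-31)) = 8/(-2 - 1/31) = 8/(-63/31) = 8*(-31/63) = -248/63 ≈ -3.9365)
M(n) = -12 (M(n) = 100 - 112 = -12)
j(Y) = -2*(-3 + Y)*(190 + Y) (j(Y) = -2*(Y + 190)*(Y - 3) = -2*(190 + Y)*(-3 + Y) = -2*(-3 + Y)*(190 + Y))
sqrt(j(X(9)) + M(311)) = sqrt((1140 - 374*9 - 2*9**2) - 12) = sqrt((1140 - 3366 - 2*81) - 12) = sqrt((1140 - 3366 - 162) - 12) = sqrt(-2388 - 12) = sqrt(-2400) = 20*I*sqrt(6)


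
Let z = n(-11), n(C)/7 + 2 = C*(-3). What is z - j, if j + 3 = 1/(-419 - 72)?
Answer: 108021/491 ≈ 220.00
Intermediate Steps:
j = -1474/491 (j = -3 + 1/(-419 - 72) = -3 + 1/(-491) = -3 - 1/491 = -1474/491 ≈ -3.0020)
n(C) = -14 - 21*C (n(C) = -14 + 7*(C*(-3)) = -14 + 7*(-3*C) = -14 - 21*C)
z = 217 (z = -14 - 21*(-11) = -14 + 231 = 217)
z - j = 217 - 1*(-1474/491) = 217 + 1474/491 = 108021/491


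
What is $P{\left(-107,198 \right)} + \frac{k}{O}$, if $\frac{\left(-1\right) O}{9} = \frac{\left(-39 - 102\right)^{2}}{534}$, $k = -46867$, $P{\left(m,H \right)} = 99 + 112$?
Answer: $\frac{20926999}{59643} \approx 350.87$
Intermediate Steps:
$P{\left(m,H \right)} = 211$
$O = - \frac{59643}{178}$ ($O = - 9 \frac{\left(-39 - 102\right)^{2}}{534} = - 9 \left(-141\right)^{2} \cdot \frac{1}{534} = - 9 \cdot 19881 \cdot \frac{1}{534} = \left(-9\right) \frac{6627}{178} = - \frac{59643}{178} \approx -335.07$)
$P{\left(-107,198 \right)} + \frac{k}{O} = 211 - \frac{46867}{- \frac{59643}{178}} = 211 - - \frac{8342326}{59643} = 211 + \frac{8342326}{59643} = \frac{20926999}{59643}$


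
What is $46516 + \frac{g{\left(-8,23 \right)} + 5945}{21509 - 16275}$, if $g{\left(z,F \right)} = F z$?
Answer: $\frac{243470505}{5234} \approx 46517.0$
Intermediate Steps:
$46516 + \frac{g{\left(-8,23 \right)} + 5945}{21509 - 16275} = 46516 + \frac{23 \left(-8\right) + 5945}{21509 - 16275} = 46516 + \frac{-184 + 5945}{5234} = 46516 + 5761 \cdot \frac{1}{5234} = 46516 + \frac{5761}{5234} = \frac{243470505}{5234}$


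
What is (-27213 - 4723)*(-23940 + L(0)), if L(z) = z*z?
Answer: 764547840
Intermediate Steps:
L(z) = z**2
(-27213 - 4723)*(-23940 + L(0)) = (-27213 - 4723)*(-23940 + 0**2) = -31936*(-23940 + 0) = -31936*(-23940) = 764547840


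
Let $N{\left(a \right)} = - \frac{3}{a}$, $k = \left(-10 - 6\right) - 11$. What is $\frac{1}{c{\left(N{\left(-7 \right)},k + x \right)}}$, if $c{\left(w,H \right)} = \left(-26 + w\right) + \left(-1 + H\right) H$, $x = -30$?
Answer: $\frac{7}{22963} \approx 0.00030484$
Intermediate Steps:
$k = -27$ ($k = -16 - 11 = -27$)
$c{\left(w,H \right)} = -26 + w + H \left(-1 + H\right)$ ($c{\left(w,H \right)} = \left(-26 + w\right) + H \left(-1 + H\right) = -26 + w + H \left(-1 + H\right)$)
$\frac{1}{c{\left(N{\left(-7 \right)},k + x \right)}} = \frac{1}{-26 - \frac{3}{-7} + \left(-27 - 30\right)^{2} - \left(-27 - 30\right)} = \frac{1}{-26 - - \frac{3}{7} + \left(-57\right)^{2} - -57} = \frac{1}{-26 + \frac{3}{7} + 3249 + 57} = \frac{1}{\frac{22963}{7}} = \frac{7}{22963}$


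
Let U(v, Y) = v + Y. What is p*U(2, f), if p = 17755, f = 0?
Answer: 35510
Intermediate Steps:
U(v, Y) = Y + v
p*U(2, f) = 17755*(0 + 2) = 17755*2 = 35510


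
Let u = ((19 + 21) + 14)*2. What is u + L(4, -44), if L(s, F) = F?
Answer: 64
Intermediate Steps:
u = 108 (u = (40 + 14)*2 = 54*2 = 108)
u + L(4, -44) = 108 - 44 = 64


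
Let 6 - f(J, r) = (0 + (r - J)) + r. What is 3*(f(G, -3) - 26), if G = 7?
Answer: -21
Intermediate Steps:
f(J, r) = 6 + J - 2*r (f(J, r) = 6 - ((0 + (r - J)) + r) = 6 - ((r - J) + r) = 6 - (-J + 2*r) = 6 + (J - 2*r) = 6 + J - 2*r)
3*(f(G, -3) - 26) = 3*((6 + 7 - 2*(-3)) - 26) = 3*((6 + 7 + 6) - 26) = 3*(19 - 26) = 3*(-7) = -21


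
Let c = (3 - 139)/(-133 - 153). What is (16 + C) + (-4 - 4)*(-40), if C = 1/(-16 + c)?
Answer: 745777/2220 ≈ 335.94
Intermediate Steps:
c = 68/143 (c = -136/(-286) = -136*(-1/286) = 68/143 ≈ 0.47552)
C = -143/2220 (C = 1/(-16 + 68/143) = 1/(-2220/143) = -143/2220 ≈ -0.064414)
(16 + C) + (-4 - 4)*(-40) = (16 - 143/2220) + (-4 - 4)*(-40) = 35377/2220 - 8*(-40) = 35377/2220 + 320 = 745777/2220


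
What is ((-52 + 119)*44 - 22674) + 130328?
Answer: 110602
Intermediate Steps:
((-52 + 119)*44 - 22674) + 130328 = (67*44 - 22674) + 130328 = (2948 - 22674) + 130328 = -19726 + 130328 = 110602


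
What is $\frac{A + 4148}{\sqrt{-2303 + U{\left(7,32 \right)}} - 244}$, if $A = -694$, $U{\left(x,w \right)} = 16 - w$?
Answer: $- \frac{842776}{61855} - \frac{3454 i \sqrt{2319}}{61855} \approx -13.625 - 2.689 i$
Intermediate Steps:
$\frac{A + 4148}{\sqrt{-2303 + U{\left(7,32 \right)}} - 244} = \frac{-694 + 4148}{\sqrt{-2303 + \left(16 - 32\right)} - 244} = \frac{3454}{\sqrt{-2303 + \left(16 - 32\right)} - 244} = \frac{3454}{\sqrt{-2303 - 16} - 244} = \frac{3454}{\sqrt{-2319} - 244} = \frac{3454}{i \sqrt{2319} - 244} = \frac{3454}{-244 + i \sqrt{2319}}$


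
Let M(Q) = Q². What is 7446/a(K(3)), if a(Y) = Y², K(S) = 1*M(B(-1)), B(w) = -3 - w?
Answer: 3723/8 ≈ 465.38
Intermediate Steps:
K(S) = 4 (K(S) = 1*(-3 - 1*(-1))² = 1*(-3 + 1)² = 1*(-2)² = 1*4 = 4)
7446/a(K(3)) = 7446/(4²) = 7446/16 = 7446*(1/16) = 3723/8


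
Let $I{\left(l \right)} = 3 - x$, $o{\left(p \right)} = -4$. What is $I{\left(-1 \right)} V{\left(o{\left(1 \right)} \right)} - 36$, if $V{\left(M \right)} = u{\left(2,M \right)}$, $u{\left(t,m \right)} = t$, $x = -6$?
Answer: $-18$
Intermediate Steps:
$V{\left(M \right)} = 2$
$I{\left(l \right)} = 9$ ($I{\left(l \right)} = 3 - -6 = 3 + 6 = 9$)
$I{\left(-1 \right)} V{\left(o{\left(1 \right)} \right)} - 36 = 9 \cdot 2 - 36 = 18 - 36 = -18$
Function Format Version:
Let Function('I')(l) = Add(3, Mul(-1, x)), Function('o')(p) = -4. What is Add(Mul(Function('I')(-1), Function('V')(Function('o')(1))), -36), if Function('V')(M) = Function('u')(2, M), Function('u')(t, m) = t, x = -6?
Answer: -18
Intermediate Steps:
Function('V')(M) = 2
Function('I')(l) = 9 (Function('I')(l) = Add(3, Mul(-1, -6)) = Add(3, 6) = 9)
Add(Mul(Function('I')(-1), Function('V')(Function('o')(1))), -36) = Add(Mul(9, 2), -36) = Add(18, -36) = -18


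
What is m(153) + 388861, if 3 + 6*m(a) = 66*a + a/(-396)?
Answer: 103103467/264 ≈ 3.9054e+5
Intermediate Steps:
m(a) = -½ + 26135*a/2376 (m(a) = -½ + (66*a + a/(-396))/6 = -½ + (66*a + a*(-1/396))/6 = -½ + (66*a - a/396)/6 = -½ + (26135*a/396)/6 = -½ + 26135*a/2376)
m(153) + 388861 = (-½ + (26135/2376)*153) + 388861 = (-½ + 444295/264) + 388861 = 444163/264 + 388861 = 103103467/264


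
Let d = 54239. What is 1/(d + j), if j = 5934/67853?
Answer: 67853/3680284801 ≈ 1.8437e-5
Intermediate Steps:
j = 5934/67853 (j = 5934*(1/67853) = 5934/67853 ≈ 0.087454)
1/(d + j) = 1/(54239 + 5934/67853) = 1/(3680284801/67853) = 67853/3680284801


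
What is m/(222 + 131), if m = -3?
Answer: -3/353 ≈ -0.0084986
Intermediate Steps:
m/(222 + 131) = -3/(222 + 131) = -3/353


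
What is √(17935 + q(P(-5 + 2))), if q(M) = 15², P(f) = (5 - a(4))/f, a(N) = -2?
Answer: 4*√1135 ≈ 134.76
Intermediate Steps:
P(f) = 7/f (P(f) = (5 - 1*(-2))/f = (5 + 2)/f = 7/f)
q(M) = 225
√(17935 + q(P(-5 + 2))) = √(17935 + 225) = √18160 = 4*√1135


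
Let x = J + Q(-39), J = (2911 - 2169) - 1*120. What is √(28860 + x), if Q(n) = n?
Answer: √29443 ≈ 171.59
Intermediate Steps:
J = 622 (J = 742 - 120 = 622)
x = 583 (x = 622 - 39 = 583)
√(28860 + x) = √(28860 + 583) = √29443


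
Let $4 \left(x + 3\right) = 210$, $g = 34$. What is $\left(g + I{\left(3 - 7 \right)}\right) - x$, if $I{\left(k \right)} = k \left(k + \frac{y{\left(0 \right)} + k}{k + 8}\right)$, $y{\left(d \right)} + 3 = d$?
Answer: $\frac{15}{2} \approx 7.5$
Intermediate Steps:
$y{\left(d \right)} = -3 + d$
$x = \frac{99}{2}$ ($x = -3 + \frac{1}{4} \cdot 210 = -3 + \frac{105}{2} = \frac{99}{2} \approx 49.5$)
$I{\left(k \right)} = k \left(k + \frac{-3 + k}{8 + k}\right)$ ($I{\left(k \right)} = k \left(k + \frac{\left(-3 + 0\right) + k}{k + 8}\right) = k \left(k + \frac{-3 + k}{8 + k}\right)$)
$\left(g + I{\left(3 - 7 \right)}\right) - x = \left(34 + \frac{\left(3 - 7\right) \left(-3 + \left(3 - 7\right)^{2} + 9 \left(3 - 7\right)\right)}{8 + \left(3 - 7\right)}\right) - \frac{99}{2} = \left(34 - \frac{4 \left(-3 + \left(-4\right)^{2} + 9 \left(-4\right)\right)}{8 - 4}\right) - \frac{99}{2} = \left(34 - \frac{4 \left(-3 + 16 - 36\right)}{4}\right) - \frac{99}{2} = \left(34 - 1 \left(-23\right)\right) - \frac{99}{2} = \left(34 + 23\right) - \frac{99}{2} = 57 - \frac{99}{2} = \frac{15}{2}$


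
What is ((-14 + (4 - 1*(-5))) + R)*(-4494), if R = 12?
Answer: -31458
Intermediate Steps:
((-14 + (4 - 1*(-5))) + R)*(-4494) = ((-14 + (4 - 1*(-5))) + 12)*(-4494) = ((-14 + (4 + 5)) + 12)*(-4494) = ((-14 + 9) + 12)*(-4494) = (-5 + 12)*(-4494) = 7*(-4494) = -31458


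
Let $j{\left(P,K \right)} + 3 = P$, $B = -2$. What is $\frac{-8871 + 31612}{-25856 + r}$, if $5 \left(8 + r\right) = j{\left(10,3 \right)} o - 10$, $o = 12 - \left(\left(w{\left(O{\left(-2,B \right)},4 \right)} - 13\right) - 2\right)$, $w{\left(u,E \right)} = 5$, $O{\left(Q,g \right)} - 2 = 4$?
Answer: $- \frac{113705}{129176} \approx -0.88023$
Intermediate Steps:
$O{\left(Q,g \right)} = 6$ ($O{\left(Q,g \right)} = 2 + 4 = 6$)
$j{\left(P,K \right)} = -3 + P$
$o = 22$ ($o = 12 - \left(\left(5 - 13\right) - 2\right) = 12 - \left(-8 - 2\right) = 12 - -10 = 12 + 10 = 22$)
$r = \frac{104}{5}$ ($r = -8 + \frac{\left(-3 + 10\right) 22 - 10}{5} = -8 + \frac{7 \cdot 22 - 10}{5} = -8 + \frac{154 - 10}{5} = -8 + \frac{1}{5} \cdot 144 = -8 + \frac{144}{5} = \frac{104}{5} \approx 20.8$)
$\frac{-8871 + 31612}{-25856 + r} = \frac{-8871 + 31612}{-25856 + \frac{104}{5}} = \frac{22741}{- \frac{129176}{5}} = 22741 \left(- \frac{5}{129176}\right) = - \frac{113705}{129176}$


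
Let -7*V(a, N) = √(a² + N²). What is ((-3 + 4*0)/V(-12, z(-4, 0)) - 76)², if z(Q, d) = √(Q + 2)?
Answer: 820633/142 - 1596*√142/71 ≈ 5511.2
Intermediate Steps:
z(Q, d) = √(2 + Q)
V(a, N) = -√(N² + a²)/7 (V(a, N) = -√(a² + N²)/7 = -√(N² + a²)/7)
((-3 + 4*0)/V(-12, z(-4, 0)) - 76)² = ((-3 + 4*0)/((-√((√(2 - 4))² + (-12)²)/7)) - 76)² = ((-3 + 0)/((-√((√(-2))² + 144)/7)) - 76)² = (-3*(-7/√((I*√2)² + 144)) - 76)² = (-3*(-7/√(-2 + 144)) - 76)² = (-3*(-7*√142/142) - 76)² = (-(-21)*√142/142 - 76)² = (21*√142/142 - 76)² = (-76 + 21*√142/142)²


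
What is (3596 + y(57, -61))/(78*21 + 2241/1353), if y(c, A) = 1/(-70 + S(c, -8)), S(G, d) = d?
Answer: 126499637/57679830 ≈ 2.1931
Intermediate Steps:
y(c, A) = -1/78 (y(c, A) = 1/(-70 - 8) = 1/(-78) = -1/78)
(3596 + y(57, -61))/(78*21 + 2241/1353) = (3596 - 1/78)/(78*21 + 2241/1353) = 280487/(78*(1638 + 2241*(1/1353))) = 280487/(78*(1638 + 747/451)) = 280487/(78*(739485/451)) = (280487/78)*(451/739485) = 126499637/57679830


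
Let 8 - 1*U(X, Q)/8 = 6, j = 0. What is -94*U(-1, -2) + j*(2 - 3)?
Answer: -1504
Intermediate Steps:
U(X, Q) = 16 (U(X, Q) = 64 - 8*6 = 64 - 48 = 16)
-94*U(-1, -2) + j*(2 - 3) = -94*16 + 0*(2 - 3) = -1504 + 0*(-1) = -1504 + 0 = -1504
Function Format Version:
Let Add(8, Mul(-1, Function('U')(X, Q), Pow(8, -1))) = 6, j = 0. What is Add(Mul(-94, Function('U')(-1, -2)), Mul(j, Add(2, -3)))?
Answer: -1504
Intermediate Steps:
Function('U')(X, Q) = 16 (Function('U')(X, Q) = Add(64, Mul(-8, 6)) = Add(64, -48) = 16)
Add(Mul(-94, Function('U')(-1, -2)), Mul(j, Add(2, -3))) = Add(Mul(-94, 16), Mul(0, Add(2, -3))) = Add(-1504, Mul(0, -1)) = Add(-1504, 0) = -1504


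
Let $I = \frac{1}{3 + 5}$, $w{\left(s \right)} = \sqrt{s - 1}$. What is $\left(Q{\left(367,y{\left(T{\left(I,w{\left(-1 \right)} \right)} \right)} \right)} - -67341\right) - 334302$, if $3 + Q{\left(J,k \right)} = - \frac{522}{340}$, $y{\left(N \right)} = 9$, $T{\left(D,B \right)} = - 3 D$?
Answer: $- \frac{45384141}{170} \approx -2.6697 \cdot 10^{5}$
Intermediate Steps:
$w{\left(s \right)} = \sqrt{-1 + s}$
$I = \frac{1}{8} \approx 0.125$
$Q{\left(J,k \right)} = - \frac{771}{170}$ ($Q{\left(J,k \right)} = -3 - \frac{522}{340} = -3 - \frac{261}{170} = - \frac{771}{170}$)
$\left(Q{\left(367,y{\left(T{\left(I,w{\left(-1 \right)} \right)} \right)} \right)} - -67341\right) - 334302 = \left(- \frac{771}{170} - -67341\right) - 334302 = \left(- \frac{771}{170} + \left(-25541 + 92882\right)\right) - 334302 = \left(- \frac{771}{170} + 67341\right) - 334302 = \frac{11447199}{170} - 334302 = - \frac{45384141}{170}$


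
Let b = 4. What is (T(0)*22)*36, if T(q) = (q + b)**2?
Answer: 12672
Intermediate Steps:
T(q) = (4 + q)**2 (T(q) = (q + 4)**2 = (4 + q)**2)
(T(0)*22)*36 = ((4 + 0)**2*22)*36 = (4**2*22)*36 = (16*22)*36 = 352*36 = 12672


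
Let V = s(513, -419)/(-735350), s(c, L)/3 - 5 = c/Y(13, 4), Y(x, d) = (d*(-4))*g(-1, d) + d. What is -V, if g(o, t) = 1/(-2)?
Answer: 3/15400 ≈ 0.00019481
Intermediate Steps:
g(o, t) = -½
Y(x, d) = 3*d (Y(x, d) = (d*(-4))*(-½) + d = -4*d*(-½) + d = 2*d + d = 3*d)
s(c, L) = 15 + c/4 (s(c, L) = 15 + 3*(c/((3*4))) = 15 + 3*(c/12) = 15 + c/4)
V = -3/15400 (V = (15 + (¼)*513)/(-735350) = (15 + 513/4)*(-1/735350) = (573/4)*(-1/735350) = -3/15400 ≈ -0.00019481)
-V = -1*(-3/15400) = 3/15400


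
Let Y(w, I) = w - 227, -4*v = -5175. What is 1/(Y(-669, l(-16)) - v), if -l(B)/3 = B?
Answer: -4/8759 ≈ -0.00045667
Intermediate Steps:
v = 5175/4 (v = -¼*(-5175) = 5175/4 ≈ 1293.8)
l(B) = -3*B
Y(w, I) = -227 + w
1/(Y(-669, l(-16)) - v) = 1/((-227 - 669) - 1*5175/4) = 1/(-896 - 5175/4) = 1/(-8759/4) = -4/8759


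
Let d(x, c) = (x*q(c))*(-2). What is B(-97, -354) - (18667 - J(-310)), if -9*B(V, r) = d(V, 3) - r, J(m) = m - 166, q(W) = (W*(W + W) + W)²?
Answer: -86065/3 ≈ -28688.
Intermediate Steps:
q(W) = (W + 2*W²)² (q(W) = (W*(2*W) + W)² = (2*W² + W)² = (W + 2*W²)²)
J(m) = -166 + m
d(x, c) = -2*x*c²*(1 + 2*c)² (d(x, c) = (x*(c²*(1 + 2*c)²))*(-2) = (x*c²*(1 + 2*c)²)*(-2) = -2*x*c²*(1 + 2*c)²)
B(V, r) = 98*V + r/9 (B(V, r) = -(-2*V*3²*(1 + 2*3)² - r)/9 = -(-2*V*9*(1 + 6)² - r)/9 = -(-2*V*9*7² - r)/9 = -(-2*V*9*49 - r)/9 = -(-882*V - r)/9 = -(-r - 882*V)/9 = 98*V + r/9)
B(-97, -354) - (18667 - J(-310)) = (98*(-97) + (⅑)*(-354)) - (18667 - (-166 - 310)) = (-9506 - 118/3) - (18667 - 1*(-476)) = -28636/3 - (18667 + 476) = -28636/3 - 1*19143 = -28636/3 - 19143 = -86065/3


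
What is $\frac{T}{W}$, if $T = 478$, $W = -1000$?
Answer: $- \frac{239}{500} \approx -0.478$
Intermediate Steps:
$\frac{T}{W} = \frac{478}{-1000} = 478 \left(- \frac{1}{1000}\right) = - \frac{239}{500}$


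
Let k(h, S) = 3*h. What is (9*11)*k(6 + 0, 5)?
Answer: 1782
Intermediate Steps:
(9*11)*k(6 + 0, 5) = (9*11)*(3*(6 + 0)) = 99*(3*6) = 99*18 = 1782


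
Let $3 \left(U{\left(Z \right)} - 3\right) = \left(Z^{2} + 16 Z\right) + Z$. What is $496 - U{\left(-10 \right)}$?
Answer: $\frac{1549}{3} \approx 516.33$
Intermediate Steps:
$U{\left(Z \right)} = 3 + \frac{Z^{2}}{3} + \frac{17 Z}{3}$ ($U{\left(Z \right)} = 3 + \frac{\left(Z^{2} + 16 Z\right) + Z}{3} = 3 + \frac{Z^{2} + 17 Z}{3} = 3 + \left(\frac{Z^{2}}{3} + \frac{17 Z}{3}\right) = 3 + \frac{Z^{2}}{3} + \frac{17 Z}{3}$)
$496 - U{\left(-10 \right)} = 496 - \left(3 + \frac{\left(-10\right)^{2}}{3} + \frac{17}{3} \left(-10\right)\right) = 496 - \left(3 + \frac{1}{3} \cdot 100 - \frac{170}{3}\right) = 496 - \left(3 + \frac{100}{3} - \frac{170}{3}\right) = 496 - - \frac{61}{3} = 496 + \frac{61}{3} = \frac{1549}{3}$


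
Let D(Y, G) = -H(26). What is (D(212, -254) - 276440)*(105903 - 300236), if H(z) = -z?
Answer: 53716361862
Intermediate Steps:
D(Y, G) = 26 (D(Y, G) = -(-1)*26 = -1*(-26) = 26)
(D(212, -254) - 276440)*(105903 - 300236) = (26 - 276440)*(105903 - 300236) = -276414*(-194333) = 53716361862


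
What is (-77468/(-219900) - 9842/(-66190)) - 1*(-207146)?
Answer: 75376370382218/363879525 ≈ 2.0715e+5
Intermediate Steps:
(-77468/(-219900) - 9842/(-66190)) - 1*(-207146) = (-77468*(-1/219900) - 9842*(-1/66190)) + 207146 = (19367/54975 + 4921/33095) + 207146 = 182296568/363879525 + 207146 = 75376370382218/363879525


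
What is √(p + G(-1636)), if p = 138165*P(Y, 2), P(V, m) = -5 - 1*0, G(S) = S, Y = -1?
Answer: 23*I*√1309 ≈ 832.14*I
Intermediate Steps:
P(V, m) = -5 (P(V, m) = -5 + 0 = -5)
p = -690825 (p = 138165*(-5) = -690825)
√(p + G(-1636)) = √(-690825 - 1636) = √(-692461) = 23*I*√1309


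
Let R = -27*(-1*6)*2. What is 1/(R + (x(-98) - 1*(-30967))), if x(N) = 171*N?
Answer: 1/14533 ≈ 6.8809e-5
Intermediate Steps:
R = 324 (R = -(-162)*2 = -27*(-12) = 324)
1/(R + (x(-98) - 1*(-30967))) = 1/(324 + (171*(-98) - 1*(-30967))) = 1/(324 + (-16758 + 30967)) = 1/(324 + 14209) = 1/14533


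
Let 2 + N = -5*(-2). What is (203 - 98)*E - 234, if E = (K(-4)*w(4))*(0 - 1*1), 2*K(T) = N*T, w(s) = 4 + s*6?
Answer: 46806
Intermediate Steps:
N = 8 (N = -2 - 5*(-2) = -2 + 10 = 8)
w(s) = 4 + 6*s
K(T) = 4*T (K(T) = (8*T)/2 = 4*T)
E = 448 (E = ((4*(-4))*(4 + 6*4))*(0 - 1*1) = (-16*(4 + 24))*(0 - 1) = -16*28*(-1) = -448*(-1) = 448)
(203 - 98)*E - 234 = (203 - 98)*448 - 234 = 105*448 - 234 = 47040 - 234 = 46806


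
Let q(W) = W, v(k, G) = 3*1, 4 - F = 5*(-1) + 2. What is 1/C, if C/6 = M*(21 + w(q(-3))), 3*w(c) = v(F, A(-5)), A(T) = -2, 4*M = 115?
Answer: 1/3795 ≈ 0.00026350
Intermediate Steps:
M = 115/4 (M = (¼)*115 = 115/4 ≈ 28.750)
F = 7 (F = 4 - (5*(-1) + 2) = 4 - (-5 + 2) = 4 - 1*(-3) = 4 + 3 = 7)
v(k, G) = 3
w(c) = 1 (w(c) = (⅓)*3 = 1)
C = 3795 (C = 6*(115*(21 + 1)/4) = 6*((115/4)*22) = 6*(1265/2) = 3795)
1/C = 1/3795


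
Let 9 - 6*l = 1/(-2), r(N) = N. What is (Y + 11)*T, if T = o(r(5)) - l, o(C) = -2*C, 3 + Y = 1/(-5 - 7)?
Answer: -13205/144 ≈ -91.701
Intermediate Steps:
Y = -37/12 (Y = -3 + 1/(-5 - 7) = -3 + 1/(-12) = -3 - 1/12 = -37/12 ≈ -3.0833)
l = 19/12 (l = 3/2 - ⅙/(-2) = 3/2 - ⅙*(-½) = 3/2 + 1/12 = 19/12 ≈ 1.5833)
T = -139/12 (T = -2*5 - 1*19/12 = -10 - 19/12 = -139/12 ≈ -11.583)
(Y + 11)*T = (-37/12 + 11)*(-139/12) = (95/12)*(-139/12) = -13205/144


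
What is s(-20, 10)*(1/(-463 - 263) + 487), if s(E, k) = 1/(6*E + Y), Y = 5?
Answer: -353561/83490 ≈ -4.2348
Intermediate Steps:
s(E, k) = 1/(5 + 6*E) (s(E, k) = 1/(6*E + 5) = 1/(5 + 6*E))
s(-20, 10)*(1/(-463 - 263) + 487) = (1/(-463 - 263) + 487)/(5 + 6*(-20)) = (1/(-726) + 487)/(5 - 120) = (-1/726 + 487)/(-115) = -1/115*353561/726 = -353561/83490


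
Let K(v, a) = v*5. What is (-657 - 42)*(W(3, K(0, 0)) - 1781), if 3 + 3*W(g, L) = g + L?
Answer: 1244919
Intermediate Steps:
K(v, a) = 5*v
W(g, L) = -1 + L/3 + g/3 (W(g, L) = -1 + (g + L)/3 = -1 + (L + g)/3 = -1 + (L/3 + g/3) = -1 + L/3 + g/3)
(-657 - 42)*(W(3, K(0, 0)) - 1781) = (-657 - 42)*((-1 + (5*0)/3 + (⅓)*3) - 1781) = -699*((-1 + (⅓)*0 + 1) - 1781) = -699*((-1 + 0 + 1) - 1781) = -699*(0 - 1781) = -699*(-1781) = 1244919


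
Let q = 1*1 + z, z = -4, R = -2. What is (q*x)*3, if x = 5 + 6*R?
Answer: 63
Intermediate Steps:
x = -7 (x = 5 + 6*(-2) = 5 - 12 = -7)
q = -3 (q = 1*1 - 4 = 1 - 4 = -3)
(q*x)*3 = -3*(-7)*3 = 21*3 = 63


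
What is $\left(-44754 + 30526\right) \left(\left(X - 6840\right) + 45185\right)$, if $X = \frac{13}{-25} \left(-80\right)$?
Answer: $- \frac{2730822724}{5} \approx -5.4616 \cdot 10^{8}$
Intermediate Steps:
$X = \frac{208}{5}$ ($X = 13 \left(- \frac{1}{25}\right) \left(-80\right) = \left(- \frac{13}{25}\right) \left(-80\right) = \frac{208}{5} \approx 41.6$)
$\left(-44754 + 30526\right) \left(\left(X - 6840\right) + 45185\right) = \left(-44754 + 30526\right) \left(\left(\frac{208}{5} - 6840\right) + 45185\right) = - 14228 \left(\left(\frac{208}{5} - 6840\right) + 45185\right) = - 14228 \left(- \frac{33992}{5} + 45185\right) = \left(-14228\right) \frac{191933}{5} = - \frac{2730822724}{5}$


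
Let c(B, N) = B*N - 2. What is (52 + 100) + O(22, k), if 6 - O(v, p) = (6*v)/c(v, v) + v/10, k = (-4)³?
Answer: 187409/1205 ≈ 155.53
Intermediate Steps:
c(B, N) = -2 + B*N
k = -64
O(v, p) = 6 - v/10 - 6*v/(-2 + v²) (O(v, p) = 6 - ((6*v)/(-2 + v*v) + v/10) = 6 - ((6*v)/(-2 + v²) + v*(⅒)) = 6 - (6*v/(-2 + v²) + v/10) = 6 - (v/10 + 6*v/(-2 + v²)) = 6 + (-v/10 - 6*v/(-2 + v²)) = 6 - v/10 - 6*v/(-2 + v²))
(52 + 100) + O(22, k) = (52 + 100) + (-60*22 + (-2 + 22²)*(60 - 1*22))/(10*(-2 + 22²)) = 152 + (-1320 + (-2 + 484)*(60 - 22))/(10*(-2 + 484)) = 152 + (⅒)*(-1320 + 482*38)/482 = 152 + (⅒)*(1/482)*(-1320 + 18316) = 152 + (⅒)*(1/482)*16996 = 152 + 4249/1205 = 187409/1205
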